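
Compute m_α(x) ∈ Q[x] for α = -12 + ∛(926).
m_α(x) = x^3 + 36x^2 + 432x + 802

Set β = α + 12 = ∛(926), so β^3 = 926. Then (α + 12)^3 - 926 = 0, i.e. α is a root of g(x) = (x + 12)^3 - 926 = x^3 + 36x^2 + 432x + 802. Since g(x) = h(x + 12) where h(x) = x^3 - 926, and h is irreducible over Q (because 926 is not a perfect cube, so h has no rational root, and a monic cubic with no rational root is irreducible), g is also irreducible (irreducibility is preserved under the substitution x → x + 12). Hence m_α(x) = x^3 + 36x^2 + 432x + 802.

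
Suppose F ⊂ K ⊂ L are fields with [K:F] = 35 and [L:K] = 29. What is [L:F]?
[L:F] = 1015

The tower law says that for any tower of field extensions F ⊂ K ⊂ L with finite degrees, [L:F] = [L:K] · [K:F]. Here this gives [L:F] = 29 · 35 = 1015.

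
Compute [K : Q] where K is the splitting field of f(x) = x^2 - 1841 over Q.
[K : Q] = 2

f(x) = x^2 - 1841 factors as (x - √1841)(x + √1841). The splitting field is K = Q(√1841). Since 1841 is squarefree and > 1, it is not a perfect square, so x^2 - 1841 is irreducible over Q and [Q(√1841) : Q] = 2. Hence [K : Q] = 2.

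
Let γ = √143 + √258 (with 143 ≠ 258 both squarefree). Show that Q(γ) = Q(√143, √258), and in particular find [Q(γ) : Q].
[Q(γ) : Q] = 4 (equivalently, Q(γ) = Q(√143, √258))

Obviously Q(γ) ⊆ Q(√143, √258), and [Q(√143, √258):Q] = 4 (since 143, 258 are distinct squarefree integers > 1 with 36894 not a perfect square). To show equality we compute the minimal polynomial of γ. From γ = √143 + √258: γ^2 = 143 + 2√(36894) + 258 = 401 + 2√(36894), so γ^2 - 401 = 2√(36894); squaring, (γ^2 - 401)^2 = 4·36894, i.e. γ^4 - 802γ^2 + 160801 - 147576 = 0, i.e. γ^4 - 802γ^2 + 13225 = 0. So γ is a root of x^4 - 802x^2 + 13225. This polynomial is irreducible over Q: it has no rational root (each ±√143 ± √258 is irrational), and any factorization into two quadratics over Q would force √(36894) ∈ Q (pairing opposite roots) or √143, √258 ∈ Q (other pairings), all impossible. Hence [Q(γ):Q] = 4 = [Q(√143, √258):Q], so Q(γ) = Q(√143, √258).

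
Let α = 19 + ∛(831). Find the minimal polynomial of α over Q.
m_α(x) = x^3 - 57x^2 + 1083x - 7690

Set β = α - 19 = ∛(831), so β^3 = 831. Then (α - 19)^3 - 831 = 0, i.e. α is a root of g(x) = (x - 19)^3 - 831 = x^3 - 57x^2 + 1083x - 7690. Since g(x) = h(x - 19) where h(x) = x^3 - 831, and h is irreducible over Q (because 831 is not a perfect cube, so h has no rational root, and a monic cubic with no rational root is irreducible), g is also irreducible (irreducibility is preserved under the substitution x → x - 19). Hence m_α(x) = x^3 - 57x^2 + 1083x - 7690.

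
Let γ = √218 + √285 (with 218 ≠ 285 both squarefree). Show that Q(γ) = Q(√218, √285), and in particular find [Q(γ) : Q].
[Q(γ) : Q] = 4 (equivalently, Q(γ) = Q(√218, √285))

Obviously Q(γ) ⊆ Q(√218, √285), and [Q(√218, √285):Q] = 4 (since 218, 285 are distinct squarefree integers > 1 with 62130 not a perfect square). To show equality we compute the minimal polynomial of γ. From γ = √218 + √285: γ^2 = 218 + 2√(62130) + 285 = 503 + 2√(62130), so γ^2 - 503 = 2√(62130); squaring, (γ^2 - 503)^2 = 4·62130, i.e. γ^4 - 1006γ^2 + 253009 - 248520 = 0, i.e. γ^4 - 1006γ^2 + 4489 = 0. So γ is a root of x^4 - 1006x^2 + 4489. This polynomial is irreducible over Q: it has no rational root (each ±√218 ± √285 is irrational), and any factorization into two quadratics over Q would force √(62130) ∈ Q (pairing opposite roots) or √218, √285 ∈ Q (other pairings), all impossible. Hence [Q(γ):Q] = 4 = [Q(√218, √285):Q], so Q(γ) = Q(√218, √285).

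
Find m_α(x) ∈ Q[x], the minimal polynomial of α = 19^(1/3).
m_α(x) = x^3 - 19

α satisfies α^3 = 19, so x^3 - 19 annihilates α. By the rational root test, a rational root p/q (in lowest terms) of x^3 - 19 would satisfy p^3 = 19 q^3, forcing q = 1 and p^3 = 19; but 19 is not a perfect cube, contradiction. A monic cubic over Q with no rational root is irreducible (any nontrivial factorization would include a linear factor). Hence x^3 - 19 is the minimal polynomial of α, and in particular [Q(α):Q] = 3.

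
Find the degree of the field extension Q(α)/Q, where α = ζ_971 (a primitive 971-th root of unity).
[Q(α):Q] = 970

The minimal polynomial of ζ_971 over Q is the 971-th cyclotomic polynomial Φ_971(x), which is irreducible over Q and has degree φ(971) = 970. Hence [Q(α):Q] = φ(971) = 970.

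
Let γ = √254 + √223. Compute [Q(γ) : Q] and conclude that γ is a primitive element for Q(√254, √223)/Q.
[Q(γ) : Q] = 4 (equivalently, Q(γ) = Q(√254, √223))

Obviously Q(γ) ⊆ Q(√254, √223), and [Q(√254, √223):Q] = 4 (since 254, 223 are distinct squarefree integers > 1 with 56642 not a perfect square). To show equality we compute the minimal polynomial of γ. From γ = √254 + √223: γ^2 = 254 + 2√(56642) + 223 = 477 + 2√(56642), so γ^2 - 477 = 2√(56642); squaring, (γ^2 - 477)^2 = 4·56642, i.e. γ^4 - 954γ^2 + 227529 - 226568 = 0, i.e. γ^4 - 954γ^2 + 961 = 0. So γ is a root of x^4 - 954x^2 + 961. This polynomial is irreducible over Q: it has no rational root (each ±√254 ± √223 is irrational), and any factorization into two quadratics over Q would force √(56642) ∈ Q (pairing opposite roots) or √254, √223 ∈ Q (other pairings), all impossible. Hence [Q(γ):Q] = 4 = [Q(√254, √223):Q], so Q(γ) = Q(√254, √223).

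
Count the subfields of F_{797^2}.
F_{797^2} has 2 subfields

The subfields of F_{p^n} are exactly the fields F_{p^d} for d | n (each is the fixed field of the unique index-d subgroup of Gal(F_{p^n}/F_p) ≅ Z/nZ). The divisors of n = 2 are {1, 2}, giving 2 subfields: F_{797^1}, F_{797^2}.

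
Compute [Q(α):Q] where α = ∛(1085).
[Q(α):Q] = 3

The minimal polynomial of α is x^3 - 1085, irreducible over Q since 1085 is not a perfect cube (so x^3 - 1085 has no rational root). Hence [Q(α):Q] = deg(m_α) = 3.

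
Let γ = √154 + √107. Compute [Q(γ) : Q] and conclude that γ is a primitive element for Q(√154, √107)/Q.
[Q(γ) : Q] = 4 (equivalently, Q(γ) = Q(√154, √107))

Obviously Q(γ) ⊆ Q(√154, √107), and [Q(√154, √107):Q] = 4 (since 154, 107 are distinct squarefree integers > 1 with 16478 not a perfect square). To show equality we compute the minimal polynomial of γ. From γ = √154 + √107: γ^2 = 154 + 2√(16478) + 107 = 261 + 2√(16478), so γ^2 - 261 = 2√(16478); squaring, (γ^2 - 261)^2 = 4·16478, i.e. γ^4 - 522γ^2 + 68121 - 65912 = 0, i.e. γ^4 - 522γ^2 + 2209 = 0. So γ is a root of x^4 - 522x^2 + 2209. This polynomial is irreducible over Q: it has no rational root (each ±√154 ± √107 is irrational), and any factorization into two quadratics over Q would force √(16478) ∈ Q (pairing opposite roots) or √154, √107 ∈ Q (other pairings), all impossible. Hence [Q(γ):Q] = 4 = [Q(√154, √107):Q], so Q(γ) = Q(√154, √107).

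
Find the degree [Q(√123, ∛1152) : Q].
[Q(√123, ∛1152) : Q] = 6

Let L = Q(√123, ∛1152). Since Q(√123) ⊂ L and [Q(√123):Q] = 2, the tower law gives 2 | [L:Q]. Likewise Q(∛1152) ⊂ L with [Q(∛1152):Q] = 3 (because 1152 is not a perfect cube), so 3 | [L:Q]. As gcd(2,3) = 1, [L:Q] is divisible by 6. Conversely L is generated over Q by √123 and ∛1152, so [L:Q] ≤ 2·3 = 6. Therefore [Q(√123, ∛1152) : Q] = 6.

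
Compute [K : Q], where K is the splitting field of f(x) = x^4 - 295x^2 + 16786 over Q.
[K : Q] = 4

Solving the quadratic in x^2: x^2 = (295 ± √(295^2 - 4·16786))/2 = (295 ± √19881)/2 = (295 ± 141)/2, giving x^2 = 218 or x^2 = 77. So f(x) = (x^2 - 218)(x^2 - 77) and the roots of f are ±√218, ±√77. Hence the splitting field is K = Q(√218, √77). Since 218 and 77 are distinct squarefree integers > 1, their product 16786 is not a perfect square, so √77 ∉ Q(√218). By the tower law [K:Q] = [Q(√218,√77):Q(√218)] · [Q(√218):Q] = 2 · 2 = 4.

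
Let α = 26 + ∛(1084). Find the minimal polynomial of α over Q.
m_α(x) = x^3 - 78x^2 + 2028x - 18660

Set β = α - 26 = ∛(1084), so β^3 = 1084. Then (α - 26)^3 - 1084 = 0, i.e. α is a root of g(x) = (x - 26)^3 - 1084 = x^3 - 78x^2 + 2028x - 18660. Since g(x) = h(x - 26) where h(x) = x^3 - 1084, and h is irreducible over Q (because 1084 is not a perfect cube, so h has no rational root, and a monic cubic with no rational root is irreducible), g is also irreducible (irreducibility is preserved under the substitution x → x - 26). Hence m_α(x) = x^3 - 78x^2 + 2028x - 18660.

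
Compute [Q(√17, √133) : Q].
[Q(√17, √133) : Q] = 4

[Q(√17):Q] = 2 (min poly x^2 - 17, irreducible since 17 is squarefree > 1). For the top step, suppose √133 ∈ Q(√17), say √133 = c + d√17 with c, d ∈ Q. Squaring: 133 = c^2 + 17d^2 + 2cd√17. Since √17 ∉ Q this forces 2cd = 0. If d = 0 then √133 = c ∈ Q, contradicting 133 squarefree > 1. If c = 0 then 133 = 17d^2, so 17·133 = (17d)^2 is a perfect square in Q — but 17·133 = 2261 is not a perfect square (since 17 and 133 are distinct squarefree integers). Contradiction. Hence √133 ∉ Q(√17), so x^2 - 133 stays irreducible over Q(√17) and [Q(√17, √133) : Q(√17)] = 2. By the tower law, [Q(√17, √133) : Q] = 2 · 2 = 4.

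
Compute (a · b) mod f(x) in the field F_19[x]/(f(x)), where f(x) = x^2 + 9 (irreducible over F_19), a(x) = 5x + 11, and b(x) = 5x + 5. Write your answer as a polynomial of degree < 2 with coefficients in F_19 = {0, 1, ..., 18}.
a · b ≡ 4x + 1 (mod f(x))

Multiply in F_19[x]: a(x)·b(x) = (5x + 11)·(5x + 5) = 6x^2 + 4x + 17. This has degree ≥ 2, so divide by f(x) over F_19: 6x^2 + 4x + 17 = (6)·(x^2 + 9) + (4x + 1). Hence a·b ≡ 4x + 1 (mod f). (F_19[x]/(f) is a field with 19^2 = 361 elements since f is irreducible of degree 2.)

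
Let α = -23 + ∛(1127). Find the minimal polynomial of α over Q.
m_α(x) = x^3 + 69x^2 + 1587x + 11040

Set β = α + 23 = ∛(1127), so β^3 = 1127. Then (α + 23)^3 - 1127 = 0, i.e. α is a root of g(x) = (x + 23)^3 - 1127 = x^3 + 69x^2 + 1587x + 11040. Since g(x) = h(x + 23) where h(x) = x^3 - 1127, and h is irreducible over Q (because 1127 is not a perfect cube, so h has no rational root, and a monic cubic with no rational root is irreducible), g is also irreducible (irreducibility is preserved under the substitution x → x + 23). Hence m_α(x) = x^3 + 69x^2 + 1587x + 11040.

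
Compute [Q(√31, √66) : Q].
[Q(√31, √66) : Q] = 4

[Q(√31):Q] = 2 (min poly x^2 - 31, irreducible since 31 is squarefree > 1). For the top step, suppose √66 ∈ Q(√31), say √66 = c + d√31 with c, d ∈ Q. Squaring: 66 = c^2 + 31d^2 + 2cd√31. Since √31 ∉ Q this forces 2cd = 0. If d = 0 then √66 = c ∈ Q, contradicting 66 squarefree > 1. If c = 0 then 66 = 31d^2, so 31·66 = (31d)^2 is a perfect square in Q — but 31·66 = 2046 is not a perfect square (since 31 and 66 are distinct squarefree integers). Contradiction. Hence √66 ∉ Q(√31), so x^2 - 66 stays irreducible over Q(√31) and [Q(√31, √66) : Q(√31)] = 2. By the tower law, [Q(√31, √66) : Q] = 2 · 2 = 4.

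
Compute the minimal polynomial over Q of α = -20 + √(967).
m_α(x) = x^2 + 40x - 567

From α + 20 = √(967), squaring gives (α + 20)^2 = 967, i.e. α^2 + 40α + 400 = 967, so α^2 + 40α - 567 = 0. The discriminant of x^2 + 40x - 567 is (40)^2 - 4·(-567) = 1600 + 2268 = 3868, and 4·(967) is not a perfect square in Q since 967 is squarefree and ≠ 1. Hence x^2 + 40x - 567 is irreducible over Q and is the minimal polynomial of α.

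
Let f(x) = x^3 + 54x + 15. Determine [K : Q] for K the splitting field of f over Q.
[K : Q] = 6

By the rational root test, any rational root of the monic integer polynomial f(x) = x^3 + 54x + 15 must be an integer dividing the constant term 15, i.e. one of ±{1, 3, 5, 15}. Evaluating: f(1) = 70, f(-1) = -40, f(3) = 204, f(-3) = -174, f(5) = 410, f(-5) = -380, f(15) = 4200, f(-15) = -4170; none is 0, so f has no rational root and is therefore irreducible over Q (a cubic with no linear factor over a field is irreducible). For an irreducible cubic, the Galois group is A_3 or S_3 according as the discriminant disc(f) = -4a^3 - 27b^2 = -4·(54)^3 - 27·(15)^2 = -635931 is or is not a square in Q. Here disc(f) = -635931 is not a perfect square in Q, so the Galois group of f over Q is not contained in A_3 and must be all of S_3. The splitting field has degree |S_3| = 6 over Q, so [K : Q] = 6.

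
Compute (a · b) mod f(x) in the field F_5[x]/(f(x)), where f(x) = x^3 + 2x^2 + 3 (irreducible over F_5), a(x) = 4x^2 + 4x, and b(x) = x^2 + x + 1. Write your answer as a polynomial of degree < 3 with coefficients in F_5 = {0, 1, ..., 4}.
a · b ≡ 3x^2 + 2x (mod f(x))

Multiply in F_5[x]: a(x)·b(x) = (4x^2 + 4x)·(x^2 + x + 1) = 4x^4 + 3x^3 + 3x^2 + 4x. This has degree ≥ 3, so divide by f(x) over F_5: 4x^4 + 3x^3 + 3x^2 + 4x = (4x)·(x^3 + 2x^2 + 3) + (3x^2 + 2x). Hence a·b ≡ 3x^2 + 2x (mod f). (F_5[x]/(f) is a field with 5^3 = 125 elements since f is irreducible of degree 3.)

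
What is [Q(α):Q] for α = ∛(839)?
[Q(α):Q] = 3

The minimal polynomial of α is x^3 - 839, irreducible over Q since 839 is not a perfect cube (so x^3 - 839 has no rational root). Hence [Q(α):Q] = deg(m_α) = 3.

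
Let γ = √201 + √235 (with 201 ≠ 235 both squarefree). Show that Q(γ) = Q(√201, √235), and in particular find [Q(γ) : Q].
[Q(γ) : Q] = 4 (equivalently, Q(γ) = Q(√201, √235))

Obviously Q(γ) ⊆ Q(√201, √235), and [Q(√201, √235):Q] = 4 (since 201, 235 are distinct squarefree integers > 1 with 47235 not a perfect square). To show equality we compute the minimal polynomial of γ. From γ = √201 + √235: γ^2 = 201 + 2√(47235) + 235 = 436 + 2√(47235), so γ^2 - 436 = 2√(47235); squaring, (γ^2 - 436)^2 = 4·47235, i.e. γ^4 - 872γ^2 + 190096 - 188940 = 0, i.e. γ^4 - 872γ^2 + 1156 = 0. So γ is a root of x^4 - 872x^2 + 1156. This polynomial is irreducible over Q: it has no rational root (each ±√201 ± √235 is irrational), and any factorization into two quadratics over Q would force √(47235) ∈ Q (pairing opposite roots) or √201, √235 ∈ Q (other pairings), all impossible. Hence [Q(γ):Q] = 4 = [Q(√201, √235):Q], so Q(γ) = Q(√201, √235).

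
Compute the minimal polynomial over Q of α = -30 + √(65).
m_α(x) = x^2 + 60x + 835

From α + 30 = √(65), squaring gives (α + 30)^2 = 65, i.e. α^2 + 60α + 900 = 65, so α^2 + 60α + 835 = 0. The discriminant of x^2 + 60x + 835 is (60)^2 - 4·(835) = 3600 - 3340 = 260, and 4·(65) is not a perfect square in Q since 65 is squarefree and ≠ 1. Hence x^2 + 60x + 835 is irreducible over Q and is the minimal polynomial of α.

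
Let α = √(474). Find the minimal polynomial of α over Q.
m_α(x) = x^2 - 474

α satisfies α^2 - 474 = 0, so x^2 - 474 annihilates α. Since d = 474 is squarefree and ≠ 1, it is not a perfect square in Q, so x^2 - 474 has no rational root and is therefore irreducible over Q (a degree-2 polynomial over a field is irreducible iff it has no root). Hence m_α(x) = x^2 - 474.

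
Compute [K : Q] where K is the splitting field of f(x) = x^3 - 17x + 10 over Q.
[K : Q] = 6

By the rational root test, any rational root of the monic integer polynomial f(x) = x^3 - 17x + 10 must be an integer dividing the constant term 10, i.e. one of ±{1, 2, 5, 10}. Evaluating: f(1) = -6, f(-1) = 26, f(2) = -16, f(-2) = 36, f(5) = 50, f(-5) = -30, f(10) = 840, f(-10) = -820; none is 0, so f has no rational root and is therefore irreducible over Q (a cubic with no linear factor over a field is irreducible). For an irreducible cubic, the Galois group is A_3 or S_3 according as the discriminant disc(f) = -4a^3 - 27b^2 = -4·(-17)^3 - 27·(10)^2 = 16952 is or is not a square in Q. Here disc(f) = 16952 is not a perfect square in Q, so the Galois group of f over Q is not contained in A_3 and must be all of S_3. The splitting field has degree |S_3| = 6 over Q, so [K : Q] = 6.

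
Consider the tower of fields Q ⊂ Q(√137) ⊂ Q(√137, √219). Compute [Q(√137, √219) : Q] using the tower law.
[Q(√137, √219) : Q] = 4

[Q(√137):Q] = 2 (min poly x^2 - 137, irreducible since 137 is squarefree > 1). For the top step, suppose √219 ∈ Q(√137), say √219 = c + d√137 with c, d ∈ Q. Squaring: 219 = c^2 + 137d^2 + 2cd√137. Since √137 ∉ Q this forces 2cd = 0. If d = 0 then √219 = c ∈ Q, contradicting 219 squarefree > 1. If c = 0 then 219 = 137d^2, so 137·219 = (137d)^2 is a perfect square in Q — but 137·219 = 30003 is not a perfect square (since 137 and 219 are distinct squarefree integers). Contradiction. Hence √219 ∉ Q(√137), so x^2 - 219 stays irreducible over Q(√137) and [Q(√137, √219) : Q(√137)] = 2. By the tower law, [Q(√137, √219) : Q] = 2 · 2 = 4.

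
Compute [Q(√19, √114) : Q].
[Q(√19, √114) : Q] = 4

[Q(√19):Q] = 2 (min poly x^2 - 19, irreducible since 19 is squarefree > 1). For the top step, suppose √114 ∈ Q(√19), say √114 = c + d√19 with c, d ∈ Q. Squaring: 114 = c^2 + 19d^2 + 2cd√19. Since √19 ∉ Q this forces 2cd = 0. If d = 0 then √114 = c ∈ Q, contradicting 114 squarefree > 1. If c = 0 then 114 = 19d^2, so 19·114 = (19d)^2 is a perfect square in Q — but 19·114 = 2166 is not a perfect square (since 19 and 114 are distinct squarefree integers). Contradiction. Hence √114 ∉ Q(√19), so x^2 - 114 stays irreducible over Q(√19) and [Q(√19, √114) : Q(√19)] = 2. By the tower law, [Q(√19, √114) : Q] = 2 · 2 = 4.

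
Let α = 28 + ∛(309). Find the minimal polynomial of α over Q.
m_α(x) = x^3 - 84x^2 + 2352x - 22261

Set β = α - 28 = ∛(309), so β^3 = 309. Then (α - 28)^3 - 309 = 0, i.e. α is a root of g(x) = (x - 28)^3 - 309 = x^3 - 84x^2 + 2352x - 22261. Since g(x) = h(x - 28) where h(x) = x^3 - 309, and h is irreducible over Q (because 309 is not a perfect cube, so h has no rational root, and a monic cubic with no rational root is irreducible), g is also irreducible (irreducibility is preserved under the substitution x → x - 28). Hence m_α(x) = x^3 - 84x^2 + 2352x - 22261.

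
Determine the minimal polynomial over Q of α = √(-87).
m_α(x) = x^2 + 87

α satisfies α^2 + 87 = 0, so x^2 + 87 annihilates α. Since d = -87 is squarefree and ≠ 1, it is not a perfect square in Q, so x^2 + 87 has no rational root and is therefore irreducible over Q (a degree-2 polynomial over a field is irreducible iff it has no root). Hence m_α(x) = x^2 + 87.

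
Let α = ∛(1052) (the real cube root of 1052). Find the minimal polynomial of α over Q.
m_α(x) = x^3 - 1052

α satisfies α^3 = 1052, so x^3 - 1052 annihilates α. By the rational root test, a rational root p/q (in lowest terms) of x^3 - 1052 would satisfy p^3 = 1052 q^3, forcing q = 1 and p^3 = 1052; but 1052 is not a perfect cube, contradiction. A monic cubic over Q with no rational root is irreducible (any nontrivial factorization would include a linear factor). Hence x^3 - 1052 is the minimal polynomial of α, and in particular [Q(α):Q] = 3.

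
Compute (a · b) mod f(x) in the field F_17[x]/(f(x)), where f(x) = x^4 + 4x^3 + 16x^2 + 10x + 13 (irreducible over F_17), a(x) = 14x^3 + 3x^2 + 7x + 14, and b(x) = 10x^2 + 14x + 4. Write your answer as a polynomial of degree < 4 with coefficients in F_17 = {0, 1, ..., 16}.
a · b ≡ 12x^3 + 12x^2 + 10x + 12 (mod f(x))

Multiply in F_17[x]: a(x)·b(x) = (14x^3 + 3x^2 + 7x + 14)·(10x^2 + 14x + 4) = 4x^5 + 5x^4 + 15x^3 + 12x^2 + 3x + 5. This has degree ≥ 4, so divide by f(x) over F_17: 4x^5 + 5x^4 + 15x^3 + 12x^2 + 3x + 5 = (4x + 6)·(x^4 + 4x^3 + 16x^2 + 10x + 13) + (12x^3 + 12x^2 + 10x + 12). Hence a·b ≡ 12x^3 + 12x^2 + 10x + 12 (mod f). (F_17[x]/(f) is a field with 17^4 = 83521 elements since f is irreducible of degree 4.)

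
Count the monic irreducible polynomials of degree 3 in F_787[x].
There are 162480872 monic irreducible polynomials of degree 3 over F_787

Each element of F_{787^3} that lies in no proper subfield is a root of exactly one monic irreducible of degree 3 over F_787, and each such polynomial has 3 distinct roots in F_{787^3}. By Möbius inversion the count is N_787(3) = (1/3) Σ_{d|3} μ(3/d) · 787^d = (1/3)(μ(3)·787^1 + μ(1)·787^3) = 487442616/3 = 162480872.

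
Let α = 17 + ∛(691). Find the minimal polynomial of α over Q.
m_α(x) = x^3 - 51x^2 + 867x - 5604

Set β = α - 17 = ∛(691), so β^3 = 691. Then (α - 17)^3 - 691 = 0, i.e. α is a root of g(x) = (x - 17)^3 - 691 = x^3 - 51x^2 + 867x - 5604. Since g(x) = h(x - 17) where h(x) = x^3 - 691, and h is irreducible over Q (because 691 is not a perfect cube, so h has no rational root, and a monic cubic with no rational root is irreducible), g is also irreducible (irreducibility is preserved under the substitution x → x - 17). Hence m_α(x) = x^3 - 51x^2 + 867x - 5604.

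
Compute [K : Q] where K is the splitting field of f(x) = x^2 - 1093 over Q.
[K : Q] = 2

f(x) = x^2 - 1093 factors as (x - √1093)(x + √1093). The splitting field is K = Q(√1093). Since 1093 is squarefree and > 1, it is not a perfect square, so x^2 - 1093 is irreducible over Q and [Q(√1093) : Q] = 2. Hence [K : Q] = 2.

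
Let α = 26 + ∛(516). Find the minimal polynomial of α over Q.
m_α(x) = x^3 - 78x^2 + 2028x - 18092

Set β = α - 26 = ∛(516), so β^3 = 516. Then (α - 26)^3 - 516 = 0, i.e. α is a root of g(x) = (x - 26)^3 - 516 = x^3 - 78x^2 + 2028x - 18092. Since g(x) = h(x - 26) where h(x) = x^3 - 516, and h is irreducible over Q (because 516 is not a perfect cube, so h has no rational root, and a monic cubic with no rational root is irreducible), g is also irreducible (irreducibility is preserved under the substitution x → x - 26). Hence m_α(x) = x^3 - 78x^2 + 2028x - 18092.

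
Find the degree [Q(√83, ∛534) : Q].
[Q(√83, ∛534) : Q] = 6

Let L = Q(√83, ∛534). Since Q(√83) ⊂ L and [Q(√83):Q] = 2, the tower law gives 2 | [L:Q]. Likewise Q(∛534) ⊂ L with [Q(∛534):Q] = 3 (because 534 is not a perfect cube), so 3 | [L:Q]. As gcd(2,3) = 1, [L:Q] is divisible by 6. Conversely L is generated over Q by √83 and ∛534, so [L:Q] ≤ 2·3 = 6. Therefore [Q(√83, ∛534) : Q] = 6.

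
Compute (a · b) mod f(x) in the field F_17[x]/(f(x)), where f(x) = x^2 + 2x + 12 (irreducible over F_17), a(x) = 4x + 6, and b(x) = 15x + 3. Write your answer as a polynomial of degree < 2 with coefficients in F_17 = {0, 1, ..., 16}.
a · b ≡ 16x + 12 (mod f(x))

Multiply in F_17[x]: a(x)·b(x) = (4x + 6)·(15x + 3) = 9x^2 + 1. This has degree ≥ 2, so divide by f(x) over F_17: 9x^2 + 1 = (9)·(x^2 + 2x + 12) + (16x + 12). Hence a·b ≡ 16x + 12 (mod f). (F_17[x]/(f) is a field with 17^2 = 289 elements since f is irreducible of degree 2.)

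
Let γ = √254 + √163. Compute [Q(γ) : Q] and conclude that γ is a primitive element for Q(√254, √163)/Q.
[Q(γ) : Q] = 4 (equivalently, Q(γ) = Q(√254, √163))

Obviously Q(γ) ⊆ Q(√254, √163), and [Q(√254, √163):Q] = 4 (since 254, 163 are distinct squarefree integers > 1 with 41402 not a perfect square). To show equality we compute the minimal polynomial of γ. From γ = √254 + √163: γ^2 = 254 + 2√(41402) + 163 = 417 + 2√(41402), so γ^2 - 417 = 2√(41402); squaring, (γ^2 - 417)^2 = 4·41402, i.e. γ^4 - 834γ^2 + 173889 - 165608 = 0, i.e. γ^4 - 834γ^2 + 8281 = 0. So γ is a root of x^4 - 834x^2 + 8281. This polynomial is irreducible over Q: it has no rational root (each ±√254 ± √163 is irrational), and any factorization into two quadratics over Q would force √(41402) ∈ Q (pairing opposite roots) or √254, √163 ∈ Q (other pairings), all impossible. Hence [Q(γ):Q] = 4 = [Q(√254, √163):Q], so Q(γ) = Q(√254, √163).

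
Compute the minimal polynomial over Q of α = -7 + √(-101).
m_α(x) = x^2 + 14x + 150

From α + 7 = √(-101), squaring gives (α + 7)^2 = -101, i.e. α^2 + 14α + 49 = -101, so α^2 + 14α + 150 = 0. The discriminant of x^2 + 14x + 150 is (14)^2 - 4·(150) = 196 - 600 = -404, and 4·(-101) is not a perfect square in Q since -101 is squarefree and ≠ 1. Hence x^2 + 14x + 150 is irreducible over Q and is the minimal polynomial of α.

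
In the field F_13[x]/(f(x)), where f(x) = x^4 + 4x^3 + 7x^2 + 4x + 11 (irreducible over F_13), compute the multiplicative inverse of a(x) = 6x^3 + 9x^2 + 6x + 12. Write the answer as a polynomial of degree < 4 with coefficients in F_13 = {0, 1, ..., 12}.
a(x)^(-1) ≡ 10x^2 + 9x + 2 (mod f(x))

Since f is irreducible over F_13, F_13[x]/(f) is a field and a(x) ≠ 0 has an inverse. Apply the extended Euclidean algorithm to f(x) and a(x) in F_13[x]: f(x) = (11x + 8)·a(x) + (12x^2 + 6x + 6);  a(x) = (7x + 7)·(12x^2 + 6x + 6) + (9). The last nonzero remainder is the constant 9 = gcd(f, a) in F_13. Back-substituting through the division chain expresses 9 = s(x)·a(x) + t(x)·f(x) with s(x) ≡ 12x^2 + 3x + 5 (mod f), so (12x^2 + 3x + 5)·a(x) ≡ 9 (mod f). Multiplying by 9^(-1) ≡ 3 in F_13 gives a(x)^(-1) ≡ 3·(12x^2 + 3x + 5) ≡ 10x^2 + 9x + 2 (mod f). Check: (6x^3 + 9x^2 + 6x + 12)·(10x^2 + 9x + 2) = 8x^5 + x^4 + 10x^3 + 10x^2 + 3x + 11 ≡ 1 (mod x^4 + 4x^3 + 7x^2 + 4x + 11).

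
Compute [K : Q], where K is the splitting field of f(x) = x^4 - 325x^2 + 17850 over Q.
[K : Q] = 4

Solving the quadratic in x^2: x^2 = (325 ± √(325^2 - 4·17850))/2 = (325 ± √34225)/2 = (325 ± 185)/2, giving x^2 = 255 or x^2 = 70. So f(x) = (x^2 - 255)(x^2 - 70) and the roots of f are ±√255, ±√70. Hence the splitting field is K = Q(√255, √70). Since 255 and 70 are distinct squarefree integers > 1, their product 17850 is not a perfect square, so √70 ∉ Q(√255). By the tower law [K:Q] = [Q(√255,√70):Q(√255)] · [Q(√255):Q] = 2 · 2 = 4.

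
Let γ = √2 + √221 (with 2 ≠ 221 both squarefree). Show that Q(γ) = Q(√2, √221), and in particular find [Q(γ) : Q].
[Q(γ) : Q] = 4 (equivalently, Q(γ) = Q(√2, √221))

Obviously Q(γ) ⊆ Q(√2, √221), and [Q(√2, √221):Q] = 4 (since 2, 221 are distinct squarefree integers > 1 with 442 not a perfect square). To show equality we compute the minimal polynomial of γ. From γ = √2 + √221: γ^2 = 2 + 2√(442) + 221 = 223 + 2√(442), so γ^2 - 223 = 2√(442); squaring, (γ^2 - 223)^2 = 4·442, i.e. γ^4 - 446γ^2 + 49729 - 1768 = 0, i.e. γ^4 - 446γ^2 + 47961 = 0. So γ is a root of x^4 - 446x^2 + 47961. This polynomial is irreducible over Q: it has no rational root (each ±√2 ± √221 is irrational), and any factorization into two quadratics over Q would force √(442) ∈ Q (pairing opposite roots) or √2, √221 ∈ Q (other pairings), all impossible. Hence [Q(γ):Q] = 4 = [Q(√2, √221):Q], so Q(γ) = Q(√2, √221).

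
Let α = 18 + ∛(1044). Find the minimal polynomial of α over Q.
m_α(x) = x^3 - 54x^2 + 972x - 6876

Set β = α - 18 = ∛(1044), so β^3 = 1044. Then (α - 18)^3 - 1044 = 0, i.e. α is a root of g(x) = (x - 18)^3 - 1044 = x^3 - 54x^2 + 972x - 6876. Since g(x) = h(x - 18) where h(x) = x^3 - 1044, and h is irreducible over Q (because 1044 is not a perfect cube, so h has no rational root, and a monic cubic with no rational root is irreducible), g is also irreducible (irreducibility is preserved under the substitution x → x - 18). Hence m_α(x) = x^3 - 54x^2 + 972x - 6876.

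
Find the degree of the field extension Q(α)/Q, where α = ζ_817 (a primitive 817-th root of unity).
[Q(α):Q] = 756

The minimal polynomial of ζ_817 over Q is the 817-th cyclotomic polynomial Φ_817(x), which is irreducible over Q and has degree φ(817) = 756. Hence [Q(α):Q] = φ(817) = 756.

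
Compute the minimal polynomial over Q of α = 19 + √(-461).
m_α(x) = x^2 - 38x + 822

From α - 19 = √(-461), squaring gives (α - 19)^2 = -461, i.e. α^2 - 38α + 361 = -461, so α^2 - 38α + 822 = 0. The discriminant of x^2 - 38x + 822 is (-38)^2 - 4·(822) = 1444 - 3288 = -1844, and 4·(-461) is not a perfect square in Q since -461 is squarefree and ≠ 1. Hence x^2 - 38x + 822 is irreducible over Q and is the minimal polynomial of α.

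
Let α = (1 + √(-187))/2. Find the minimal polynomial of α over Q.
m_α(x) = x^2 - x + 47

From 2α - 1 = √(-187), squaring gives (2α - 1)^2 = -187, i.e. 4α^2 - 4α + 1 = -187, so α^2 - α + (1 + 187)/4 = 0. Since -187 ≡ 1 (mod 4), (1 + 187)/4 = 47 ∈ Z. The polynomial x^2 - x + 47 has discriminant 1 - 4·(47) = -187, which is not a perfect square in Q (d = -187 is squarefree and ≠ 1), so x^2 - x + 47 is irreducible over Q. It is the minimal polynomial of α.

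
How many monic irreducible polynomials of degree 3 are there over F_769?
There are 151585280 monic irreducible polynomials of degree 3 over F_769

Each element of F_{769^3} that lies in no proper subfield is a root of exactly one monic irreducible of degree 3 over F_769, and each such polynomial has 3 distinct roots in F_{769^3}. By Möbius inversion the count is N_769(3) = (1/3) Σ_{d|3} μ(3/d) · 769^d = (1/3)(μ(3)·769^1 + μ(1)·769^3) = 454755840/3 = 151585280.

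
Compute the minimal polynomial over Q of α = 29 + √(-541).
m_α(x) = x^2 - 58x + 1382

From α - 29 = √(-541), squaring gives (α - 29)^2 = -541, i.e. α^2 - 58α + 841 = -541, so α^2 - 58α + 1382 = 0. The discriminant of x^2 - 58x + 1382 is (-58)^2 - 4·(1382) = 3364 - 5528 = -2164, and 4·(-541) is not a perfect square in Q since -541 is squarefree and ≠ 1. Hence x^2 - 58x + 1382 is irreducible over Q and is the minimal polynomial of α.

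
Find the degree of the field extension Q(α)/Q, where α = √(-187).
[Q(α):Q] = 2

[Q(α):Q] equals the degree of the minimal polynomial of α. Here α^2 = -187 and x^2 + 187 is irreducible (d = -187 is squarefree, ≠ 1, hence not a square), so deg(m_α) = 2. Thus [Q(α):Q] = 2.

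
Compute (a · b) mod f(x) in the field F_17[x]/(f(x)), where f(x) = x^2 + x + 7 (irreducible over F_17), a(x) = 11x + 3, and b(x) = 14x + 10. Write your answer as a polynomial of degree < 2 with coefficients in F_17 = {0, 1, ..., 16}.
a · b ≡ 15x + 6 (mod f(x))

Multiply in F_17[x]: a(x)·b(x) = (11x + 3)·(14x + 10) = x^2 + 16x + 13. This has degree ≥ 2, so divide by f(x) over F_17: x^2 + 16x + 13 = (1)·(x^2 + x + 7) + (15x + 6). Hence a·b ≡ 15x + 6 (mod f). (F_17[x]/(f) is a field with 17^2 = 289 elements since f is irreducible of degree 2.)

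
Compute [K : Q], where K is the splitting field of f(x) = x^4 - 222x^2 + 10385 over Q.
[K : Q] = 4

Solving the quadratic in x^2: x^2 = (222 ± √(222^2 - 4·10385))/2 = (222 ± √7744)/2 = (222 ± 88)/2, giving x^2 = 155 or x^2 = 67. So f(x) = (x^2 - 155)(x^2 - 67) and the roots of f are ±√155, ±√67. Hence the splitting field is K = Q(√155, √67). Since 155 and 67 are distinct squarefree integers > 1, their product 10385 is not a perfect square, so √67 ∉ Q(√155). By the tower law [K:Q] = [Q(√155,√67):Q(√155)] · [Q(√155):Q] = 2 · 2 = 4.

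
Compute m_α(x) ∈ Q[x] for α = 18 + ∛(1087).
m_α(x) = x^3 - 54x^2 + 972x - 6919

Set β = α - 18 = ∛(1087), so β^3 = 1087. Then (α - 18)^3 - 1087 = 0, i.e. α is a root of g(x) = (x - 18)^3 - 1087 = x^3 - 54x^2 + 972x - 6919. Since g(x) = h(x - 18) where h(x) = x^3 - 1087, and h is irreducible over Q (because 1087 is not a perfect cube, so h has no rational root, and a monic cubic with no rational root is irreducible), g is also irreducible (irreducibility is preserved under the substitution x → x - 18). Hence m_α(x) = x^3 - 54x^2 + 972x - 6919.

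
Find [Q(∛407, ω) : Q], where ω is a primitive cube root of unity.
[Q(∛407, ω) : Q] = 6

[Q(∛407):Q] = 3 (min poly x^3 - 407, irreducible since 407 is not a perfect cube). [Q(ω):Q] = 2 (min poly x^2 + x + 1). Since Q(∛407) ⊂ R and ω ∉ R, we have ω ∉ Q(∛407), so x^2 + x + 1 remains irreducible over Q(∛407) and [Q(∛407, ω) : Q(∛407)] = 2. By the tower law, [Q(∛407, ω) : Q] = 3 · 2 = 6. (In fact Q(∛407, ω) is the splitting field of x^3 - 407 over Q.)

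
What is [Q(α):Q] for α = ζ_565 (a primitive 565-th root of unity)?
[Q(α):Q] = 448

The minimal polynomial of ζ_565 over Q is the 565-th cyclotomic polynomial Φ_565(x), which is irreducible over Q and has degree φ(565) = 448. Hence [Q(α):Q] = φ(565) = 448.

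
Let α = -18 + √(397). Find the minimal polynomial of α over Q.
m_α(x) = x^2 + 36x - 73

From α + 18 = √(397), squaring gives (α + 18)^2 = 397, i.e. α^2 + 36α + 324 = 397, so α^2 + 36α - 73 = 0. The discriminant of x^2 + 36x - 73 is (36)^2 - 4·(-73) = 1296 + 292 = 1588, and 4·(397) is not a perfect square in Q since 397 is squarefree and ≠ 1. Hence x^2 + 36x - 73 is irreducible over Q and is the minimal polynomial of α.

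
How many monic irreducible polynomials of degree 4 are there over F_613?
There are 35300491398 monic irreducible polynomials of degree 4 over F_613

Each element of F_{613^4} that lies in no proper subfield is a root of exactly one monic irreducible of degree 4 over F_613, and each such polynomial has 4 distinct roots in F_{613^4}. By Möbius inversion the count is N_613(4) = (1/4) Σ_{d|4} μ(4/d) · 613^d = (1/4)(μ(4)·613^1 + μ(2)·613^2 + μ(1)·613^4) = 141201965592/4 = 35300491398.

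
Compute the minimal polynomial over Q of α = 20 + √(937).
m_α(x) = x^2 - 40x - 537

From α - 20 = √(937), squaring gives (α - 20)^2 = 937, i.e. α^2 - 40α + 400 = 937, so α^2 - 40α - 537 = 0. The discriminant of x^2 - 40x - 537 is (-40)^2 - 4·(-537) = 1600 + 2148 = 3748, and 4·(937) is not a perfect square in Q since 937 is squarefree and ≠ 1. Hence x^2 - 40x - 537 is irreducible over Q and is the minimal polynomial of α.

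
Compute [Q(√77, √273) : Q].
[Q(√77, √273) : Q] = 4

[Q(√77):Q] = 2 (min poly x^2 - 77, irreducible since 77 is squarefree > 1). For the top step, suppose √273 ∈ Q(√77), say √273 = c + d√77 with c, d ∈ Q. Squaring: 273 = c^2 + 77d^2 + 2cd√77. Since √77 ∉ Q this forces 2cd = 0. If d = 0 then √273 = c ∈ Q, contradicting 273 squarefree > 1. If c = 0 then 273 = 77d^2, so 77·273 = (77d)^2 is a perfect square in Q — but 77·273 = 21021 is not a perfect square (since 77 and 273 are distinct squarefree integers). Contradiction. Hence √273 ∉ Q(√77), so x^2 - 273 stays irreducible over Q(√77) and [Q(√77, √273) : Q(√77)] = 2. By the tower law, [Q(√77, √273) : Q] = 2 · 2 = 4.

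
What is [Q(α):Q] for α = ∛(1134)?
[Q(α):Q] = 3

The minimal polynomial of α is x^3 - 1134, irreducible over Q since 1134 is not a perfect cube (so x^3 - 1134 has no rational root). Hence [Q(α):Q] = deg(m_α) = 3.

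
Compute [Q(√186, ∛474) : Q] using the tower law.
[Q(√186, ∛474) : Q] = 6

Let L = Q(√186, ∛474). Since Q(√186) ⊂ L and [Q(√186):Q] = 2, the tower law gives 2 | [L:Q]. Likewise Q(∛474) ⊂ L with [Q(∛474):Q] = 3 (because 474 is not a perfect cube), so 3 | [L:Q]. As gcd(2,3) = 1, [L:Q] is divisible by 6. Conversely L is generated over Q by √186 and ∛474, so [L:Q] ≤ 2·3 = 6. Therefore [Q(√186, ∛474) : Q] = 6.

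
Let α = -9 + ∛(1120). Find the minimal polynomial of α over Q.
m_α(x) = x^3 + 27x^2 + 243x - 391

Set β = α + 9 = ∛(1120), so β^3 = 1120. Then (α + 9)^3 - 1120 = 0, i.e. α is a root of g(x) = (x + 9)^3 - 1120 = x^3 + 27x^2 + 243x - 391. Since g(x) = h(x + 9) where h(x) = x^3 - 1120, and h is irreducible over Q (because 1120 is not a perfect cube, so h has no rational root, and a monic cubic with no rational root is irreducible), g is also irreducible (irreducibility is preserved under the substitution x → x + 9). Hence m_α(x) = x^3 + 27x^2 + 243x - 391.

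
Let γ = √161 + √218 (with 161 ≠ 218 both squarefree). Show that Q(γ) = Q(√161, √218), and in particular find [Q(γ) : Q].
[Q(γ) : Q] = 4 (equivalently, Q(γ) = Q(√161, √218))

Obviously Q(γ) ⊆ Q(√161, √218), and [Q(√161, √218):Q] = 4 (since 161, 218 are distinct squarefree integers > 1 with 35098 not a perfect square). To show equality we compute the minimal polynomial of γ. From γ = √161 + √218: γ^2 = 161 + 2√(35098) + 218 = 379 + 2√(35098), so γ^2 - 379 = 2√(35098); squaring, (γ^2 - 379)^2 = 4·35098, i.e. γ^4 - 758γ^2 + 143641 - 140392 = 0, i.e. γ^4 - 758γ^2 + 3249 = 0. So γ is a root of x^4 - 758x^2 + 3249. This polynomial is irreducible over Q: it has no rational root (each ±√161 ± √218 is irrational), and any factorization into two quadratics over Q would force √(35098) ∈ Q (pairing opposite roots) or √161, √218 ∈ Q (other pairings), all impossible. Hence [Q(γ):Q] = 4 = [Q(√161, √218):Q], so Q(γ) = Q(√161, √218).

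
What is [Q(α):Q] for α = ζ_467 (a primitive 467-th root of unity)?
[Q(α):Q] = 466

The minimal polynomial of ζ_467 over Q is the 467-th cyclotomic polynomial Φ_467(x), which is irreducible over Q and has degree φ(467) = 466. Hence [Q(α):Q] = φ(467) = 466.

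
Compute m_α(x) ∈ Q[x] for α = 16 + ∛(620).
m_α(x) = x^3 - 48x^2 + 768x - 4716

Set β = α - 16 = ∛(620), so β^3 = 620. Then (α - 16)^3 - 620 = 0, i.e. α is a root of g(x) = (x - 16)^3 - 620 = x^3 - 48x^2 + 768x - 4716. Since g(x) = h(x - 16) where h(x) = x^3 - 620, and h is irreducible over Q (because 620 is not a perfect cube, so h has no rational root, and a monic cubic with no rational root is irreducible), g is also irreducible (irreducibility is preserved under the substitution x → x - 16). Hence m_α(x) = x^3 - 48x^2 + 768x - 4716.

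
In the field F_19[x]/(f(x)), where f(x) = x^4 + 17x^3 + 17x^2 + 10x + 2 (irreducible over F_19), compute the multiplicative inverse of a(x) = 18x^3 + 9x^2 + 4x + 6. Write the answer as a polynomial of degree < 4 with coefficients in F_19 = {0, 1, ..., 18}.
a(x)^(-1) ≡ 4x^3 + 2x^2 + 9x + 1 (mod f(x))

Since f is irreducible over F_19, F_19[x]/(f) is a field and a(x) ≠ 0 has an inverse. Apply the extended Euclidean algorithm to f(x) and a(x) in F_19[x]: f(x) = (18x + 12)·a(x) + (8x^2 + 6x + 6);  a(x) = (7x + 3)·(8x^2 + 6x + 6) + (x + 7);  (8x^2 + 6x + 6) = (8x + 7)·(x + 7) + (14). The last nonzero remainder is the constant 14 = gcd(f, a) in F_19. Back-substituting through the division chain expresses 14 = s(x)·a(x) + t(x)·f(x) with s(x) ≡ 18x^3 + 9x^2 + 12x + 14 (mod f), so (18x^3 + 9x^2 + 12x + 14)·a(x) ≡ 14 (mod f). Multiplying by 14^(-1) ≡ 15 in F_19 gives a(x)^(-1) ≡ 15·(18x^3 + 9x^2 + 12x + 14) ≡ 4x^3 + 2x^2 + 9x + 1 (mod f). Check: (18x^3 + 9x^2 + 4x + 6)·(4x^3 + 2x^2 + 9x + 1) = 15x^6 + 15x^5 + 6x^4 + 17x^3 + x + 6 ≡ 1 (mod x^4 + 17x^3 + 17x^2 + 10x + 2).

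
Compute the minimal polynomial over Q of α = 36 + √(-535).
m_α(x) = x^2 - 72x + 1831

From α - 36 = √(-535), squaring gives (α - 36)^2 = -535, i.e. α^2 - 72α + 1296 = -535, so α^2 - 72α + 1831 = 0. The discriminant of x^2 - 72x + 1831 is (-72)^2 - 4·(1831) = 5184 - 7324 = -2140, and 4·(-535) is not a perfect square in Q since -535 is squarefree and ≠ 1. Hence x^2 - 72x + 1831 is irreducible over Q and is the minimal polynomial of α.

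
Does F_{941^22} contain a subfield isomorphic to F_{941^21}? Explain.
No: F_{941^21} is not a subfield of F_{941^22}

F_{p^m} embeds in F_{p^n} iff m | n. Here 21 ∤ 22 (since 22 = 1·21 + 1 with remainder 1 ≠ 0), so F_{941^21} is not a subfield of F_{941^22}. Equivalently: if it were, the tower law would give 21 = [F_{941^21}:F_941] dividing [F_{941^22}:F_941] = 22, contradiction.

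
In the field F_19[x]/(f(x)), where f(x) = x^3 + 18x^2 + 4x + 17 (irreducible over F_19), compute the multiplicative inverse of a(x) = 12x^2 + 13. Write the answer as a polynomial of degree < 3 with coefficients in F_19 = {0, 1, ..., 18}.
a(x)^(-1) ≡ 14x^2 + 17x + 13 (mod f(x))

Since f is irreducible over F_19, F_19[x]/(f) is a field and a(x) ≠ 0 has an inverse. Apply the extended Euclidean algorithm to f(x) and a(x) in F_19[x]: f(x) = (8x + 11)·a(x) + (14x + 7);  a(x) = (9x + 5)·(14x + 7) + (16). The last nonzero remainder is the constant 16 = gcd(f, a) in F_19. Back-substituting through the division chain expresses 16 = s(x)·a(x) + t(x)·f(x) with s(x) ≡ 15x^2 + 6x + 18 (mod f), so (15x^2 + 6x + 18)·a(x) ≡ 16 (mod f). Multiplying by 16^(-1) ≡ 6 in F_19 gives a(x)^(-1) ≡ 6·(15x^2 + 6x + 18) ≡ 14x^2 + 17x + 13 (mod f). Check: (12x^2 + 13)·(14x^2 + 17x + 13) = 16x^4 + 14x^3 + 15x^2 + 12x + 17 ≡ 1 (mod x^3 + 18x^2 + 4x + 17).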